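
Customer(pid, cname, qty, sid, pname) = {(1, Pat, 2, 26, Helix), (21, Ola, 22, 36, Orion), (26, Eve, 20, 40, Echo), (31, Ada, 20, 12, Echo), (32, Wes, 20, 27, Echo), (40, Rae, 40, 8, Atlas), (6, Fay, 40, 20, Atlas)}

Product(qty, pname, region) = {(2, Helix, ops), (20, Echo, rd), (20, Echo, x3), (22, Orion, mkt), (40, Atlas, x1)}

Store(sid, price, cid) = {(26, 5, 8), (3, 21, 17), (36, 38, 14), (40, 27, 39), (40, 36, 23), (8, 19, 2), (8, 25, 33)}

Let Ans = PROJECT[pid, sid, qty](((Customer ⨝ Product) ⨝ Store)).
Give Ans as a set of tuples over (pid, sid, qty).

Joining Customer and Product on qty, pname yields {(1, Pat, 2, 26, Helix, ops), (21, Ola, 22, 36, Orion, mkt), (26, Eve, 20, 40, Echo, rd), (26, Eve, 20, 40, Echo, x3), (31, Ada, 20, 12, Echo, rd), (31, Ada, 20, 12, Echo, x3), (32, Wes, 20, 27, Echo, rd), (32, Wes, 20, 27, Echo, x3), (40, Rae, 40, 8, Atlas, x1), (6, Fay, 40, 20, Atlas, x1)}.
Joining (Customer ⨝ Product) and Store on sid yields {(1, Pat, 2, 26, Helix, ops, 5, 8), (21, Ola, 22, 36, Orion, mkt, 38, 14), (26, Eve, 20, 40, Echo, rd, 27, 39), (26, Eve, 20, 40, Echo, rd, 36, 23), (26, Eve, 20, 40, Echo, x3, 27, 39), (26, Eve, 20, 40, Echo, x3, 36, 23), (40, Rae, 40, 8, Atlas, x1, 19, 2), (40, Rae, 40, 8, Atlas, x1, 25, 33)}.
Projecting to pid, sid, qty (4 duplicate(s) eliminated): {(1, 26, 2), (21, 36, 22), (26, 40, 20), (40, 8, 40)}

{(1, 26, 2), (21, 36, 22), (26, 40, 20), (40, 8, 40)}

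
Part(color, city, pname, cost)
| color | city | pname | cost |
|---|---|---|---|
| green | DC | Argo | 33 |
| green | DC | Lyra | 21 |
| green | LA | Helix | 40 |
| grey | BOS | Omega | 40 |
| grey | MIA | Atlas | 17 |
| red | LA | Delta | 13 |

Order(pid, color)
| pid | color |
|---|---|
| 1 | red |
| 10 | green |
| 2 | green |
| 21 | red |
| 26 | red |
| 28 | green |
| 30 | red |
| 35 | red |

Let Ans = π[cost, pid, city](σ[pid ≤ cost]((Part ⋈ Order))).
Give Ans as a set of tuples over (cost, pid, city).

{(13, 1, LA), (21, 10, DC), (21, 2, DC), (33, 10, DC), (33, 2, DC), (33, 28, DC), (40, 10, LA), (40, 2, LA), (40, 28, LA)}

Part ⋈ Order (natural join on color): {(green, DC, Argo, 33, 10), (green, DC, Argo, 33, 2), (green, DC, Argo, 33, 28), (green, DC, Lyra, 21, 10), (green, DC, Lyra, 21, 2), (green, DC, Lyra, 21, 28), (green, LA, Helix, 40, 10), (green, LA, Helix, 40, 2), (green, LA, Helix, 40, 28), (red, LA, Delta, 13, 1), (red, LA, Delta, 13, 21), (red, LA, Delta, 13, 26), (red, LA, Delta, 13, 30), (red, LA, Delta, 13, 35)}
Apply σ_{pid ≤ cost}; surviving tuples: {(green, DC, Argo, 33, 10), (green, DC, Argo, 33, 2), (green, DC, Argo, 33, 28), (green, DC, Lyra, 21, 10), (green, DC, Lyra, 21, 2), (green, LA, Helix, 40, 10), (green, LA, Helix, 40, 2), (green, LA, Helix, 40, 28), (red, LA, Delta, 13, 1)}
Keep only column(s) cost, pid, city: {(13, 1, LA), (21, 10, DC), (21, 2, DC), (33, 10, DC), (33, 2, DC), (33, 28, DC), (40, 10, LA), (40, 2, LA), (40, 28, LA)}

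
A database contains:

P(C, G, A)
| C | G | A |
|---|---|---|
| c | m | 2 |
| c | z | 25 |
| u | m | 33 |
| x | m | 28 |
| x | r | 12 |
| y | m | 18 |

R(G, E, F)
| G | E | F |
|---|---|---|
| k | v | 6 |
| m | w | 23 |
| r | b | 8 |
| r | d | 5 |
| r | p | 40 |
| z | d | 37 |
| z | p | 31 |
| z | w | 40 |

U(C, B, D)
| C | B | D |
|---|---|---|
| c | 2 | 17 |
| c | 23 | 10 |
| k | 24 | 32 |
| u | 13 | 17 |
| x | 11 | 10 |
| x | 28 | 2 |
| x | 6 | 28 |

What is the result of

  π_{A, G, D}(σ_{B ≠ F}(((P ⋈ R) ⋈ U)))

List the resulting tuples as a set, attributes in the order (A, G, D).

P ⋈ R (natural join on G): {(c, m, 2, w, 23), (c, z, 25, d, 37), (c, z, 25, p, 31), (c, z, 25, w, 40), (u, m, 33, w, 23), (x, m, 28, w, 23), (x, r, 12, b, 8), (x, r, 12, d, 5), (x, r, 12, p, 40), (y, m, 18, w, 23)}
(P ⋈ R) ⋈ U (natural join on C): {(c, m, 2, w, 23, 2, 17), (c, m, 2, w, 23, 23, 10), (c, z, 25, d, 37, 2, 17), (c, z, 25, d, 37, 23, 10), (c, z, 25, p, 31, 2, 17), (c, z, 25, p, 31, 23, 10), (c, z, 25, w, 40, 2, 17), (c, z, 25, w, 40, 23, 10), (u, m, 33, w, 23, 13, 17), (x, m, 28, w, 23, 11, 10), (x, m, 28, w, 23, 28, 2), (x, m, 28, w, 23, 6, 28), (x, r, 12, b, 8, 11, 10), (x, r, 12, b, 8, 28, 2), (x, r, 12, b, 8, 6, 28), (x, r, 12, d, 5, 11, 10), (x, r, 12, d, 5, 28, 2), (x, r, 12, d, 5, 6, 28), (x, r, 12, p, 40, 11, 10), (x, r, 12, p, 40, 28, 2), (x, r, 12, p, 40, 6, 28)}
Filtering on B ≠ F leaves {(c, m, 2, w, 23, 2, 17), (c, z, 25, d, 37, 2, 17), (c, z, 25, d, 37, 23, 10), (c, z, 25, p, 31, 2, 17), (c, z, 25, p, 31, 23, 10), (c, z, 25, w, 40, 2, 17), (c, z, 25, w, 40, 23, 10), (u, m, 33, w, 23, 13, 17), (x, m, 28, w, 23, 11, 10), (x, m, 28, w, 23, 28, 2), (x, m, 28, w, 23, 6, 28), (x, r, 12, b, 8, 11, 10), (x, r, 12, b, 8, 28, 2), (x, r, 12, b, 8, 6, 28), (x, r, 12, d, 5, 11, 10), (x, r, 12, d, 5, 28, 2), (x, r, 12, d, 5, 6, 28), (x, r, 12, p, 40, 11, 10), (x, r, 12, p, 40, 28, 2), (x, r, 12, p, 40, 6, 28)}.
π[A, G, D]: project onto (A, G, D) (10 duplicate(s) eliminated) → {(12, r, 10), (12, r, 2), (12, r, 28), (2, m, 17), (25, z, 10), (25, z, 17), (28, m, 10), (28, m, 2), (28, m, 28), (33, m, 17)}

{(12, r, 10), (12, r, 2), (12, r, 28), (2, m, 17), (25, z, 10), (25, z, 17), (28, m, 10), (28, m, 2), (28, m, 28), (33, m, 17)}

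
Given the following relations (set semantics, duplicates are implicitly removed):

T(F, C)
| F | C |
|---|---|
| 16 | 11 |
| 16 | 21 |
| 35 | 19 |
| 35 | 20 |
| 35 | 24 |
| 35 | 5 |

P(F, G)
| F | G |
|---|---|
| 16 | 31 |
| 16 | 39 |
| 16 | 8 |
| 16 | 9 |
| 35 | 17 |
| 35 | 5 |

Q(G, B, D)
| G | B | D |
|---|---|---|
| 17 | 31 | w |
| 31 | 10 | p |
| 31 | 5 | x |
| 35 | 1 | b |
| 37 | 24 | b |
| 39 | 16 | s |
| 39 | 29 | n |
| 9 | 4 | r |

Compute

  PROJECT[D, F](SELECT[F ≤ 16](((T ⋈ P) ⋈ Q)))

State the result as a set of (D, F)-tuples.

T ⋈ P (natural join on F): {(16, 11, 31), (16, 11, 39), (16, 11, 8), (16, 11, 9), (16, 21, 31), (16, 21, 39), (16, 21, 8), (16, 21, 9), (35, 19, 17), (35, 19, 5), (35, 20, 17), (35, 20, 5), (35, 24, 17), (35, 24, 5), (35, 5, 17), (35, 5, 5)}
(T ⋈ P) ⋈ Q (natural join on G): {(16, 11, 31, 10, p), (16, 11, 31, 5, x), (16, 11, 39, 16, s), (16, 11, 39, 29, n), (16, 11, 9, 4, r), (16, 21, 31, 10, p), (16, 21, 31, 5, x), (16, 21, 39, 16, s), (16, 21, 39, 29, n), (16, 21, 9, 4, r), (35, 19, 17, 31, w), (35, 20, 17, 31, w), (35, 24, 17, 31, w), (35, 5, 17, 31, w)}
σ[F ≤ 16]: keep tuples satisfying F ≤ 16 → {(16, 11, 31, 10, p), (16, 11, 31, 5, x), (16, 11, 39, 16, s), (16, 11, 39, 29, n), (16, 11, 9, 4, r), (16, 21, 31, 10, p), (16, 21, 31, 5, x), (16, 21, 39, 16, s), (16, 21, 39, 29, n), (16, 21, 9, 4, r)}
Keep only column(s) D, F (5 duplicate(s) eliminated): {(n, 16), (p, 16), (r, 16), (s, 16), (x, 16)}

{(n, 16), (p, 16), (r, 16), (s, 16), (x, 16)}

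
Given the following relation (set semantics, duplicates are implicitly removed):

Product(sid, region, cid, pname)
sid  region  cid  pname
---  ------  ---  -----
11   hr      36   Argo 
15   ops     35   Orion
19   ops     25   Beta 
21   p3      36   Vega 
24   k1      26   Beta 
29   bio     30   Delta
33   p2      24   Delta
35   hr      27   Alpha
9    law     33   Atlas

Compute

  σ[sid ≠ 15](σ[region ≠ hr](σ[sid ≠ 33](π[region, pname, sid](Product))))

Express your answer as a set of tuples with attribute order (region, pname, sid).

Keep only column(s) region, pname, sid: {(bio, Delta, 29), (hr, Alpha, 35), (hr, Argo, 11), (k1, Beta, 24), (law, Atlas, 9), (ops, Beta, 19), (ops, Orion, 15), (p2, Delta, 33), (p3, Vega, 21)}
Selection sid ≠ 33: {(bio, Delta, 29), (hr, Alpha, 35), (hr, Argo, 11), (k1, Beta, 24), (law, Atlas, 9), (ops, Beta, 19), (ops, Orion, 15), (p3, Vega, 21)}
Selection region ≠ hr: {(bio, Delta, 29), (k1, Beta, 24), (law, Atlas, 9), (ops, Beta, 19), (ops, Orion, 15), (p3, Vega, 21)}
Selection sid ≠ 15: {(bio, Delta, 29), (k1, Beta, 24), (law, Atlas, 9), (ops, Beta, 19), (p3, Vega, 21)}

{(bio, Delta, 29), (k1, Beta, 24), (law, Atlas, 9), (ops, Beta, 19), (p3, Vega, 21)}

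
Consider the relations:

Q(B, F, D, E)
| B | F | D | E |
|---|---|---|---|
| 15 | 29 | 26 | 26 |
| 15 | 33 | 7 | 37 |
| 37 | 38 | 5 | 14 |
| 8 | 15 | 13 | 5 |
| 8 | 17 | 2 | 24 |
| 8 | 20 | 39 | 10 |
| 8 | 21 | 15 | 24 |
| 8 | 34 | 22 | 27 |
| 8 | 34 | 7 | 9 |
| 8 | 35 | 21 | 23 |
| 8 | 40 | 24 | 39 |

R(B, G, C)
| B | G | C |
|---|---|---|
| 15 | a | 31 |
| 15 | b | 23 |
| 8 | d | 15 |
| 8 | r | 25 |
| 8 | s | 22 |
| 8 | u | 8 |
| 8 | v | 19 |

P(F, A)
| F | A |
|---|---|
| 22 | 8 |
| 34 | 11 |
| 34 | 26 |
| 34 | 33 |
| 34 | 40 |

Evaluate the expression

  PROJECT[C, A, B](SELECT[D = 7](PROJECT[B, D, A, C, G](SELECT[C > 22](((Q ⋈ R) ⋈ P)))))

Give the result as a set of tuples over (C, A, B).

{(25, 11, 8), (25, 26, 8), (25, 33, 8), (25, 40, 8)}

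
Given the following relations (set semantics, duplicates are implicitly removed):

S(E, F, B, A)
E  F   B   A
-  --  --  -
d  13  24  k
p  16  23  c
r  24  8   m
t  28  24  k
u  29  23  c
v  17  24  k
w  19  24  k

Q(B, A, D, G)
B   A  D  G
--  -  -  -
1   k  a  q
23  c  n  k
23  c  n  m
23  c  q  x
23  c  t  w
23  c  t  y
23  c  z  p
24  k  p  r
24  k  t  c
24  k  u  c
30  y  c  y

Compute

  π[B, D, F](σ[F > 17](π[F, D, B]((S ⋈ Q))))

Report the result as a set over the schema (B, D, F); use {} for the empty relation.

Joining S and Q on B, A yields {(d, 13, 24, k, p, r), (d, 13, 24, k, t, c), (d, 13, 24, k, u, c), (p, 16, 23, c, n, k), (p, 16, 23, c, n, m), (p, 16, 23, c, q, x), (p, 16, 23, c, t, w), (p, 16, 23, c, t, y), (p, 16, 23, c, z, p), (t, 28, 24, k, p, r), (t, 28, 24, k, t, c), (t, 28, 24, k, u, c), (u, 29, 23, c, n, k), (u, 29, 23, c, n, m), (u, 29, 23, c, q, x), (u, 29, 23, c, t, w), (u, 29, 23, c, t, y), (u, 29, 23, c, z, p), (v, 17, 24, k, p, r), (v, 17, 24, k, t, c), (v, 17, 24, k, u, c), (w, 19, 24, k, p, r), (w, 19, 24, k, t, c), (w, 19, 24, k, u, c)}.
π_{F, D, B} gives {(13, p, 24), (13, t, 24), (13, u, 24), (16, n, 23), (16, q, 23), (16, t, 23), (16, z, 23), (17, p, 24), (17, t, 24), (17, u, 24), (19, p, 24), (19, t, 24), (19, u, 24), (28, p, 24), (28, t, 24), (28, u, 24), (29, n, 23), (29, q, 23), (29, t, 23), (29, z, 23)} (4 duplicate(s) eliminated).
Selection F > 17: {(19, p, 24), (19, t, 24), (19, u, 24), (28, p, 24), (28, t, 24), (28, u, 24), (29, n, 23), (29, q, 23), (29, t, 23), (29, z, 23)}
π_{B, D, F} gives {(23, n, 29), (23, q, 29), (23, t, 29), (23, z, 29), (24, p, 19), (24, p, 28), (24, t, 19), (24, t, 28), (24, u, 19), (24, u, 28)}.

{(23, n, 29), (23, q, 29), (23, t, 29), (23, z, 29), (24, p, 19), (24, p, 28), (24, t, 19), (24, t, 28), (24, u, 19), (24, u, 28)}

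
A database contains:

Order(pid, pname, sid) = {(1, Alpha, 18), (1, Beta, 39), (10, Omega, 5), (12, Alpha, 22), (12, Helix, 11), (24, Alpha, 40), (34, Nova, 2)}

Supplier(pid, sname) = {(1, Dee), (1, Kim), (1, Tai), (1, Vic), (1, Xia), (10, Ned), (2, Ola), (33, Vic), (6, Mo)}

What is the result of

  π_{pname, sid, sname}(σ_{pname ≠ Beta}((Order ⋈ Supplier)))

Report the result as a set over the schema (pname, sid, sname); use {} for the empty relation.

Joining Order and Supplier on pid yields {(1, Alpha, 18, Dee), (1, Alpha, 18, Kim), (1, Alpha, 18, Tai), (1, Alpha, 18, Vic), (1, Alpha, 18, Xia), (1, Beta, 39, Dee), (1, Beta, 39, Kim), (1, Beta, 39, Tai), (1, Beta, 39, Vic), (1, Beta, 39, Xia), (10, Omega, 5, Ned)}.
σ[pname ≠ Beta]: keep tuples satisfying pname ≠ Beta → {(1, Alpha, 18, Dee), (1, Alpha, 18, Kim), (1, Alpha, 18, Tai), (1, Alpha, 18, Vic), (1, Alpha, 18, Xia), (10, Omega, 5, Ned)}
π[pname, sid, sname]: project onto (pname, sid, sname) → {(Alpha, 18, Dee), (Alpha, 18, Kim), (Alpha, 18, Tai), (Alpha, 18, Vic), (Alpha, 18, Xia), (Omega, 5, Ned)}

{(Alpha, 18, Dee), (Alpha, 18, Kim), (Alpha, 18, Tai), (Alpha, 18, Vic), (Alpha, 18, Xia), (Omega, 5, Ned)}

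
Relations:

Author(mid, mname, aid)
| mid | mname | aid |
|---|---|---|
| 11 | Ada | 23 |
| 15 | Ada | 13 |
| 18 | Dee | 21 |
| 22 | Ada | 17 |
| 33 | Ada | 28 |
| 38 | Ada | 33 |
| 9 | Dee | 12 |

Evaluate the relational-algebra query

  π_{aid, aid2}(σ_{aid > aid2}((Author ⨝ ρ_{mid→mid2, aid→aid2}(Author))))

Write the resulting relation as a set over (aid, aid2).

{(17, 13), (21, 12), (23, 13), (23, 17), (28, 13), (28, 17), (28, 23), (33, 13), (33, 17), (33, 23), (33, 28)}

ρ[mid→mid2, aid→aid2]: schema becomes (mid2, mname, aid2); tuples unchanged.
Joining Author and ρ_{mid→mid2, aid→aid2}(Author) on mname yields {(11, Ada, 23, 11, 23), (11, Ada, 23, 15, 13), (11, Ada, 23, 22, 17), (11, Ada, 23, 33, 28), (11, Ada, 23, 38, 33), (15, Ada, 13, 11, 23), (15, Ada, 13, 15, 13), (15, Ada, 13, 22, 17), (15, Ada, 13, 33, 28), (15, Ada, 13, 38, 33), (18, Dee, 21, 18, 21), (18, Dee, 21, 9, 12), (22, Ada, 17, 11, 23), (22, Ada, 17, 15, 13), (22, Ada, 17, 22, 17), (22, Ada, 17, 33, 28), (22, Ada, 17, 38, 33), (33, Ada, 28, 11, 23), (33, Ada, 28, 15, 13), (33, Ada, 28, 22, 17), (33, Ada, 28, 33, 28), (33, Ada, 28, 38, 33), (38, Ada, 33, 11, 23), (38, Ada, 33, 15, 13), (38, Ada, 33, 22, 17), (38, Ada, 33, 33, 28), (38, Ada, 33, 38, 33), (9, Dee, 12, 18, 21), (9, Dee, 12, 9, 12)}.
Selection aid > aid2: {(11, Ada, 23, 15, 13), (11, Ada, 23, 22, 17), (18, Dee, 21, 9, 12), (22, Ada, 17, 15, 13), (33, Ada, 28, 11, 23), (33, Ada, 28, 15, 13), (33, Ada, 28, 22, 17), (38, Ada, 33, 11, 23), (38, Ada, 33, 15, 13), (38, Ada, 33, 22, 17), (38, Ada, 33, 33, 28)}
π_{aid, aid2} gives {(17, 13), (21, 12), (23, 13), (23, 17), (28, 13), (28, 17), (28, 23), (33, 13), (33, 17), (33, 23), (33, 28)}.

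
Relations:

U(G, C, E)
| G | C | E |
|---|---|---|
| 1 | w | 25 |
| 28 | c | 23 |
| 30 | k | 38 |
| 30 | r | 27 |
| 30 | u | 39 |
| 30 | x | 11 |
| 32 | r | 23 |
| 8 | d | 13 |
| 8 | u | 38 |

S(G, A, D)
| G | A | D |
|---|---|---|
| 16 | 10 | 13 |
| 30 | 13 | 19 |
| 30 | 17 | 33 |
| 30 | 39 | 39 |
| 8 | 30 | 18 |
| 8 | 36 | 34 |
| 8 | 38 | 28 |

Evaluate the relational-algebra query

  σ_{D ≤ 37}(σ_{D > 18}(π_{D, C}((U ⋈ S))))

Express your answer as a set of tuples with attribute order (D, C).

Natural join on G: {(30, k, 38, 13, 19), (30, k, 38, 17, 33), (30, k, 38, 39, 39), (30, r, 27, 13, 19), (30, r, 27, 17, 33), (30, r, 27, 39, 39), (30, u, 39, 13, 19), (30, u, 39, 17, 33), (30, u, 39, 39, 39), (30, x, 11, 13, 19), (30, x, 11, 17, 33), (30, x, 11, 39, 39), (8, d, 13, 30, 18), (8, d, 13, 36, 34), (8, d, 13, 38, 28), (8, u, 38, 30, 18), (8, u, 38, 36, 34), (8, u, 38, 38, 28)}
Keep only column(s) D, C: {(18, d), (18, u), (19, k), (19, r), (19, u), (19, x), (28, d), (28, u), (33, k), (33, r), (33, u), (33, x), (34, d), (34, u), (39, k), (39, r), (39, u), (39, x)}
Filtering on D > 18 leaves {(19, k), (19, r), (19, u), (19, x), (28, d), (28, u), (33, k), (33, r), (33, u), (33, x), (34, d), (34, u), (39, k), (39, r), (39, u), (39, x)}.
Filtering on D ≤ 37 leaves {(19, k), (19, r), (19, u), (19, x), (28, d), (28, u), (33, k), (33, r), (33, u), (33, x), (34, d), (34, u)}.

{(19, k), (19, r), (19, u), (19, x), (28, d), (28, u), (33, k), (33, r), (33, u), (33, x), (34, d), (34, u)}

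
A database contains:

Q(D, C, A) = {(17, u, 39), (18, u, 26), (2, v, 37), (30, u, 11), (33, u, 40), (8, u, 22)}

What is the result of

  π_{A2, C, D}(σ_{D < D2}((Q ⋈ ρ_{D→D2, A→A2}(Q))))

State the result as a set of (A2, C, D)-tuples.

{(11, u, 17), (11, u, 18), (11, u, 8), (26, u, 17), (26, u, 8), (39, u, 8), (40, u, 17), (40, u, 18), (40, u, 30), (40, u, 8)}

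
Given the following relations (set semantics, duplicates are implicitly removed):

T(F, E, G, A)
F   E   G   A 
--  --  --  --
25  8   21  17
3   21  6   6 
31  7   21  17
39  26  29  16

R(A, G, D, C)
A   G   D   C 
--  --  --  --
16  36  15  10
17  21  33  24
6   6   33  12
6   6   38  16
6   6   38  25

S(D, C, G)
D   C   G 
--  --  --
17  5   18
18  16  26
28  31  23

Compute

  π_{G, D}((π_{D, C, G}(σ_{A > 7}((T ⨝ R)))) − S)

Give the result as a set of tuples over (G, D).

T ⋈ R (natural join on G, A): {(25, 8, 21, 17, 33, 24), (3, 21, 6, 6, 33, 12), (3, 21, 6, 6, 38, 16), (3, 21, 6, 6, 38, 25), (31, 7, 21, 17, 33, 24)}
σ[A > 7]: keep tuples satisfying A > 7 → {(25, 8, 21, 17, 33, 24), (31, 7, 21, 17, 33, 24)}
π[D, C, G]: project onto (D, C, G) (1 duplicate(s) eliminated) → {(33, 24, 21)}
Set difference of the two operands is {(33, 24, 21)}.
π[G, D]: project onto (G, D) → {(21, 33)}

{(21, 33)}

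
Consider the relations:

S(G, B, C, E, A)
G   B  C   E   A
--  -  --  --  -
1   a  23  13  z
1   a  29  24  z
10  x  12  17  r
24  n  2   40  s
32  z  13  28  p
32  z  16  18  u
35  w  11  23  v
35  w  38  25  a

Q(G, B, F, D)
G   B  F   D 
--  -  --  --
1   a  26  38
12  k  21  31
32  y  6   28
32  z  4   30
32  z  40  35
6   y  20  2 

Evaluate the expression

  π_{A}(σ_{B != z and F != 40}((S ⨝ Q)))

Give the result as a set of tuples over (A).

Natural join on G, B: {(1, a, 23, 13, z, 26, 38), (1, a, 29, 24, z, 26, 38), (32, z, 13, 28, p, 4, 30), (32, z, 13, 28, p, 40, 35), (32, z, 16, 18, u, 4, 30), (32, z, 16, 18, u, 40, 35)}
σ[B != z and F != 40]: keep tuples satisfying B != z and F != 40 → {(1, a, 23, 13, z, 26, 38), (1, a, 29, 24, z, 26, 38)}
Projecting to A (1 duplicate(s) eliminated): {z}

{z}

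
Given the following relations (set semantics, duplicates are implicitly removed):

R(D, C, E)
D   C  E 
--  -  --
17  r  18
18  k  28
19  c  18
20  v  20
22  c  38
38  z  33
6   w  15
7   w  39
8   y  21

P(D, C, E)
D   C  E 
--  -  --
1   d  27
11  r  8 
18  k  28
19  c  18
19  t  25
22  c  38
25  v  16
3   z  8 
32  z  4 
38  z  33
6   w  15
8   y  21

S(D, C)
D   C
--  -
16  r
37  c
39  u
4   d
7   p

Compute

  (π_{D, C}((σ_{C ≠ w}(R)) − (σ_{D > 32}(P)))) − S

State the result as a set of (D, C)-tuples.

Selection C ≠ w: {(17, r, 18), (18, k, 28), (19, c, 18), (20, v, 20), (22, c, 38), (38, z, 33), (8, y, 21)}
Selection D > 32: {(38, z, 33)}
Taking the difference: {(17, r, 18), (18, k, 28), (19, c, 18), (20, v, 20), (22, c, 38), (8, y, 21)}
π[D, C]: project onto (D, C) → {(17, r), (18, k), (19, c), (20, v), (22, c), (8, y)}
Taking the difference: {(17, r), (18, k), (19, c), (20, v), (22, c), (8, y)}

{(17, r), (18, k), (19, c), (20, v), (22, c), (8, y)}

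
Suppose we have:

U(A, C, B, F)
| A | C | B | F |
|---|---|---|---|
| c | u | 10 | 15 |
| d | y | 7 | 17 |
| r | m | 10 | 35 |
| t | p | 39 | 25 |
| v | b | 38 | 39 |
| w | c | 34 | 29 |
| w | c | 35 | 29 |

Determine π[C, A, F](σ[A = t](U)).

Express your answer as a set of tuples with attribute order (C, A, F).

{(p, t, 25)}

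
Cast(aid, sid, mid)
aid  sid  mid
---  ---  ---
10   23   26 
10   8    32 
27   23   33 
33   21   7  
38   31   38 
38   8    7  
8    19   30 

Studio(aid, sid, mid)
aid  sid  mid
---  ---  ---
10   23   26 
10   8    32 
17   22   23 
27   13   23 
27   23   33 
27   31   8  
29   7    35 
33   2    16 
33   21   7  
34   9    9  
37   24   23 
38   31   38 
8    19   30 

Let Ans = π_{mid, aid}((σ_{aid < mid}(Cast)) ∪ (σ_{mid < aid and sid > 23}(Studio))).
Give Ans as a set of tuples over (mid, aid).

{(23, 37), (26, 10), (30, 8), (32, 10), (33, 27), (8, 27)}

Filtering on aid < mid leaves {(10, 23, 26), (10, 8, 32), (27, 23, 33), (8, 19, 30)}.
Filtering on mid < aid and sid > 23 leaves {(27, 31, 8), (37, 24, 23)}.
Union: {(10, 23, 26), (10, 8, 32), (27, 23, 33), (8, 19, 30)} with {(27, 31, 8), (37, 24, 23)} → {(10, 23, 26), (10, 8, 32), (27, 23, 33), (27, 31, 8), (37, 24, 23), (8, 19, 30)}
π_{mid, aid} gives {(23, 37), (26, 10), (30, 8), (32, 10), (33, 27), (8, 27)}.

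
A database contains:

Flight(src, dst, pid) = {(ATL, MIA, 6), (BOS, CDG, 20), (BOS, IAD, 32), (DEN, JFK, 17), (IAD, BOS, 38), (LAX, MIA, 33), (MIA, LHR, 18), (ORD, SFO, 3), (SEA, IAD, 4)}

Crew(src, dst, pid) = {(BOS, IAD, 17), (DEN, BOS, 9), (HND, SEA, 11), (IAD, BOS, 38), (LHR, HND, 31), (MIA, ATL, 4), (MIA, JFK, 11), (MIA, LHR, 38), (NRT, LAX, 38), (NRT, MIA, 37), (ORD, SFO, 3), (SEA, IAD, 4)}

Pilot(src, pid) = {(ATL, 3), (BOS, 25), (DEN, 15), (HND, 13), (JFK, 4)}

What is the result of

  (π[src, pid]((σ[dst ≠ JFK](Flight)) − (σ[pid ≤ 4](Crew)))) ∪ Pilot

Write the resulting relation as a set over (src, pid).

Filtering on dst ≠ JFK leaves {(ATL, MIA, 6), (BOS, CDG, 20), (BOS, IAD, 32), (IAD, BOS, 38), (LAX, MIA, 33), (MIA, LHR, 18), (ORD, SFO, 3), (SEA, IAD, 4)}.
Filtering on pid ≤ 4 leaves {(MIA, ATL, 4), (ORD, SFO, 3), (SEA, IAD, 4)}.
Set difference of the two operands is {(ATL, MIA, 6), (BOS, CDG, 20), (BOS, IAD, 32), (IAD, BOS, 38), (LAX, MIA, 33), (MIA, LHR, 18)}.
Projecting to src, pid: {(ATL, 6), (BOS, 20), (BOS, 32), (IAD, 38), (LAX, 33), (MIA, 18)}
Set union of the two operands is {(ATL, 3), (ATL, 6), (BOS, 20), (BOS, 25), (BOS, 32), (DEN, 15), (HND, 13), (IAD, 38), (JFK, 4), (LAX, 33), (MIA, 18)}.

{(ATL, 3), (ATL, 6), (BOS, 20), (BOS, 25), (BOS, 32), (DEN, 15), (HND, 13), (IAD, 38), (JFK, 4), (LAX, 33), (MIA, 18)}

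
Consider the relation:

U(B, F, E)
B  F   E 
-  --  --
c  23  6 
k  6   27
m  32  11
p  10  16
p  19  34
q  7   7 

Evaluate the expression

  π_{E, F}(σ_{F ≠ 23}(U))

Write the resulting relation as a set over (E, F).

{(11, 32), (16, 10), (27, 6), (34, 19), (7, 7)}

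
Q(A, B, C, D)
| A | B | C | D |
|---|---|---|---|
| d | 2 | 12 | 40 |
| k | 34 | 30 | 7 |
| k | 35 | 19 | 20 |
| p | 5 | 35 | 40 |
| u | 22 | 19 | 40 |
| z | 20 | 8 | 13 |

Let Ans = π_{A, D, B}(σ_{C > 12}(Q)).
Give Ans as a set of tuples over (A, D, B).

{(k, 20, 35), (k, 7, 34), (p, 40, 5), (u, 40, 22)}

Selection C > 12: {(k, 34, 30, 7), (k, 35, 19, 20), (p, 5, 35, 40), (u, 22, 19, 40)}
Projecting to A, D, B: {(k, 20, 35), (k, 7, 34), (p, 40, 5), (u, 40, 22)}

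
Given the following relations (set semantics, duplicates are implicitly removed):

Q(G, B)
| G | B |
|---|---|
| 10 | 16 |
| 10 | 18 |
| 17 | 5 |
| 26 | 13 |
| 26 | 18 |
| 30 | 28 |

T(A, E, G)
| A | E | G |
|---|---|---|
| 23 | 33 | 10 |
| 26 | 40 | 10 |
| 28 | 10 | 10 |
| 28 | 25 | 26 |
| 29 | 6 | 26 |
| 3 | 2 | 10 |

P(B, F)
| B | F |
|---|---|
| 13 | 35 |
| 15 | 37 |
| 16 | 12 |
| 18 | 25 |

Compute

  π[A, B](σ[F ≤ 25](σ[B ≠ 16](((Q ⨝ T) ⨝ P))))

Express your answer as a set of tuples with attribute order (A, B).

{(23, 18), (26, 18), (28, 18), (29, 18), (3, 18)}

Q ⋈ T (natural join on G): {(10, 16, 23, 33), (10, 16, 26, 40), (10, 16, 28, 10), (10, 16, 3, 2), (10, 18, 23, 33), (10, 18, 26, 40), (10, 18, 28, 10), (10, 18, 3, 2), (26, 13, 28, 25), (26, 13, 29, 6), (26, 18, 28, 25), (26, 18, 29, 6)}
(Q ⨝ T) ⋈ P (natural join on B): {(10, 16, 23, 33, 12), (10, 16, 26, 40, 12), (10, 16, 28, 10, 12), (10, 16, 3, 2, 12), (10, 18, 23, 33, 25), (10, 18, 26, 40, 25), (10, 18, 28, 10, 25), (10, 18, 3, 2, 25), (26, 13, 28, 25, 35), (26, 13, 29, 6, 35), (26, 18, 28, 25, 25), (26, 18, 29, 6, 25)}
σ[B ≠ 16]: keep tuples satisfying B ≠ 16 → {(10, 18, 23, 33, 25), (10, 18, 26, 40, 25), (10, 18, 28, 10, 25), (10, 18, 3, 2, 25), (26, 13, 28, 25, 35), (26, 13, 29, 6, 35), (26, 18, 28, 25, 25), (26, 18, 29, 6, 25)}
σ[F ≤ 25]: keep tuples satisfying F ≤ 25 → {(10, 18, 23, 33, 25), (10, 18, 26, 40, 25), (10, 18, 28, 10, 25), (10, 18, 3, 2, 25), (26, 18, 28, 25, 25), (26, 18, 29, 6, 25)}
π[A, B]: project onto (A, B) (1 duplicate(s) eliminated) → {(23, 18), (26, 18), (28, 18), (29, 18), (3, 18)}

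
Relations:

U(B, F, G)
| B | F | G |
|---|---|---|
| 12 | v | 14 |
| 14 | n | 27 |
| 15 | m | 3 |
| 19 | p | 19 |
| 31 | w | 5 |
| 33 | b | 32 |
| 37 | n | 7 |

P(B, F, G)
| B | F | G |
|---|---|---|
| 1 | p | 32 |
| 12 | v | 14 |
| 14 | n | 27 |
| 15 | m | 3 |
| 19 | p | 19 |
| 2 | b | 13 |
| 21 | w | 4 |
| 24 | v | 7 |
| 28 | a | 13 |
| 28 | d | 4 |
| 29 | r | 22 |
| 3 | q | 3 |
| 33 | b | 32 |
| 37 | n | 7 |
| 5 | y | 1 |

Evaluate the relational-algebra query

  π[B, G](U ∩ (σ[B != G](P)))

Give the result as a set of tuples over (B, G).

σ[B != G]: keep tuples satisfying B != G → {(1, p, 32), (12, v, 14), (14, n, 27), (15, m, 3), (2, b, 13), (21, w, 4), (24, v, 7), (28, a, 13), (28, d, 4), (29, r, 22), (33, b, 32), (37, n, 7), (5, y, 1)}
Set intersection of the two operands is {(12, v, 14), (14, n, 27), (15, m, 3), (33, b, 32), (37, n, 7)}.
Projecting to B, G: {(12, 14), (14, 27), (15, 3), (33, 32), (37, 7)}

{(12, 14), (14, 27), (15, 3), (33, 32), (37, 7)}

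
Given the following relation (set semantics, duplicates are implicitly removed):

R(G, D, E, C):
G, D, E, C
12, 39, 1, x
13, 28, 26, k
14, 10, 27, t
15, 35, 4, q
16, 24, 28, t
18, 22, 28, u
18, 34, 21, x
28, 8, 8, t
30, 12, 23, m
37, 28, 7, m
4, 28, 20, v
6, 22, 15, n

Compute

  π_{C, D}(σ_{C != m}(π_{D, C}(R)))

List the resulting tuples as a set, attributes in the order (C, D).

{(k, 28), (n, 22), (q, 35), (t, 10), (t, 24), (t, 8), (u, 22), (v, 28), (x, 34), (x, 39)}

π_{D, C} gives {(10, t), (12, m), (22, n), (22, u), (24, t), (28, k), (28, m), (28, v), (34, x), (35, q), (39, x), (8, t)}.
σ[C != m]: keep tuples satisfying C != m → {(10, t), (22, n), (22, u), (24, t), (28, k), (28, v), (34, x), (35, q), (39, x), (8, t)}
π_{C, D} gives {(k, 28), (n, 22), (q, 35), (t, 10), (t, 24), (t, 8), (u, 22), (v, 28), (x, 34), (x, 39)}.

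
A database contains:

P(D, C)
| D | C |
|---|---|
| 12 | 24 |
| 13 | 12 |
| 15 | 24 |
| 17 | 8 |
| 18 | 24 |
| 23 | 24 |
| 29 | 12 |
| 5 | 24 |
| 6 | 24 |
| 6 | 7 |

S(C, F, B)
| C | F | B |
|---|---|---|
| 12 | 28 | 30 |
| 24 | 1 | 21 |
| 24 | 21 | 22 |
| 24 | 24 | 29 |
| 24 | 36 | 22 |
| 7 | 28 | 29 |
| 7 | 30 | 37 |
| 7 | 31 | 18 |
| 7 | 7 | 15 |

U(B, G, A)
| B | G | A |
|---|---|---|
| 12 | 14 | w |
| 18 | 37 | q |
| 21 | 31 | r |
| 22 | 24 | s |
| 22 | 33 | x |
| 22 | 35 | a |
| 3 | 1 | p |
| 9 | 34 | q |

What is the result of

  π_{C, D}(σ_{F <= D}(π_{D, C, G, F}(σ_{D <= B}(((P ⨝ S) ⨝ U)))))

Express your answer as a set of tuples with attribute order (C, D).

{(24, 12), (24, 15), (24, 18), (24, 5), (24, 6)}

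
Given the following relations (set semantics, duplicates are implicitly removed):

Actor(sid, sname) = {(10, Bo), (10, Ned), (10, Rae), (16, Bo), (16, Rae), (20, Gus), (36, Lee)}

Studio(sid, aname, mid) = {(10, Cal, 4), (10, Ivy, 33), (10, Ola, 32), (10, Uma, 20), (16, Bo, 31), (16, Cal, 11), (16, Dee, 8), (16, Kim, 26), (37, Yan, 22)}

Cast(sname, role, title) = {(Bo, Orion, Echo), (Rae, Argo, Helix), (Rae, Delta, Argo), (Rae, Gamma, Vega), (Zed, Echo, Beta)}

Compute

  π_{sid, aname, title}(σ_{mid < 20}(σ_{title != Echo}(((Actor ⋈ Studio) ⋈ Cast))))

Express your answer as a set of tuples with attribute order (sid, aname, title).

Actor ⋈ Studio (natural join on sid): {(10, Bo, Cal, 4), (10, Bo, Ivy, 33), (10, Bo, Ola, 32), (10, Bo, Uma, 20), (10, Ned, Cal, 4), (10, Ned, Ivy, 33), (10, Ned, Ola, 32), (10, Ned, Uma, 20), (10, Rae, Cal, 4), (10, Rae, Ivy, 33), (10, Rae, Ola, 32), (10, Rae, Uma, 20), (16, Bo, Bo, 31), (16, Bo, Cal, 11), (16, Bo, Dee, 8), (16, Bo, Kim, 26), (16, Rae, Bo, 31), (16, Rae, Cal, 11), (16, Rae, Dee, 8), (16, Rae, Kim, 26)}
(Actor ⋈ Studio) ⋈ Cast (natural join on sname): {(10, Bo, Cal, 4, Orion, Echo), (10, Bo, Ivy, 33, Orion, Echo), (10, Bo, Ola, 32, Orion, Echo), (10, Bo, Uma, 20, Orion, Echo), (10, Rae, Cal, 4, Argo, Helix), (10, Rae, Cal, 4, Delta, Argo), (10, Rae, Cal, 4, Gamma, Vega), (10, Rae, Ivy, 33, Argo, Helix), (10, Rae, Ivy, 33, Delta, Argo), (10, Rae, Ivy, 33, Gamma, Vega), (10, Rae, Ola, 32, Argo, Helix), (10, Rae, Ola, 32, Delta, Argo), (10, Rae, Ola, 32, Gamma, Vega), (10, Rae, Uma, 20, Argo, Helix), (10, Rae, Uma, 20, Delta, Argo), (10, Rae, Uma, 20, Gamma, Vega), (16, Bo, Bo, 31, Orion, Echo), (16, Bo, Cal, 11, Orion, Echo), (16, Bo, Dee, 8, Orion, Echo), (16, Bo, Kim, 26, Orion, Echo), (16, Rae, Bo, 31, Argo, Helix), (16, Rae, Bo, 31, Delta, Argo), (16, Rae, Bo, 31, Gamma, Vega), (16, Rae, Cal, 11, Argo, Helix), (16, Rae, Cal, 11, Delta, Argo), (16, Rae, Cal, 11, Gamma, Vega), (16, Rae, Dee, 8, Argo, Helix), (16, Rae, Dee, 8, Delta, Argo), (16, Rae, Dee, 8, Gamma, Vega), (16, Rae, Kim, 26, Argo, Helix), (16, Rae, Kim, 26, Delta, Argo), (16, Rae, Kim, 26, Gamma, Vega)}
Filtering on title != Echo leaves {(10, Rae, Cal, 4, Argo, Helix), (10, Rae, Cal, 4, Delta, Argo), (10, Rae, Cal, 4, Gamma, Vega), (10, Rae, Ivy, 33, Argo, Helix), (10, Rae, Ivy, 33, Delta, Argo), (10, Rae, Ivy, 33, Gamma, Vega), (10, Rae, Ola, 32, Argo, Helix), (10, Rae, Ola, 32, Delta, Argo), (10, Rae, Ola, 32, Gamma, Vega), (10, Rae, Uma, 20, Argo, Helix), (10, Rae, Uma, 20, Delta, Argo), (10, Rae, Uma, 20, Gamma, Vega), (16, Rae, Bo, 31, Argo, Helix), (16, Rae, Bo, 31, Delta, Argo), (16, Rae, Bo, 31, Gamma, Vega), (16, Rae, Cal, 11, Argo, Helix), (16, Rae, Cal, 11, Delta, Argo), (16, Rae, Cal, 11, Gamma, Vega), (16, Rae, Dee, 8, Argo, Helix), (16, Rae, Dee, 8, Delta, Argo), (16, Rae, Dee, 8, Gamma, Vega), (16, Rae, Kim, 26, Argo, Helix), (16, Rae, Kim, 26, Delta, Argo), (16, Rae, Kim, 26, Gamma, Vega)}.
Filtering on mid < 20 leaves {(10, Rae, Cal, 4, Argo, Helix), (10, Rae, Cal, 4, Delta, Argo), (10, Rae, Cal, 4, Gamma, Vega), (16, Rae, Cal, 11, Argo, Helix), (16, Rae, Cal, 11, Delta, Argo), (16, Rae, Cal, 11, Gamma, Vega), (16, Rae, Dee, 8, Argo, Helix), (16, Rae, Dee, 8, Delta, Argo), (16, Rae, Dee, 8, Gamma, Vega)}.
Projecting to sid, aname, title: {(10, Cal, Argo), (10, Cal, Helix), (10, Cal, Vega), (16, Cal, Argo), (16, Cal, Helix), (16, Cal, Vega), (16, Dee, Argo), (16, Dee, Helix), (16, Dee, Vega)}

{(10, Cal, Argo), (10, Cal, Helix), (10, Cal, Vega), (16, Cal, Argo), (16, Cal, Helix), (16, Cal, Vega), (16, Dee, Argo), (16, Dee, Helix), (16, Dee, Vega)}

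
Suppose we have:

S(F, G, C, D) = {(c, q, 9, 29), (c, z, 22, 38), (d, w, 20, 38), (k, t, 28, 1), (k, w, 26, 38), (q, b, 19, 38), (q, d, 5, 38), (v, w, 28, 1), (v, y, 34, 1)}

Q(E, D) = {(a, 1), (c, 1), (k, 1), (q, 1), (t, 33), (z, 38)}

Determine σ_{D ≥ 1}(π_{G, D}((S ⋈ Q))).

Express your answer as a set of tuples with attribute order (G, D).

{(b, 38), (d, 38), (t, 1), (w, 1), (w, 38), (y, 1), (z, 38)}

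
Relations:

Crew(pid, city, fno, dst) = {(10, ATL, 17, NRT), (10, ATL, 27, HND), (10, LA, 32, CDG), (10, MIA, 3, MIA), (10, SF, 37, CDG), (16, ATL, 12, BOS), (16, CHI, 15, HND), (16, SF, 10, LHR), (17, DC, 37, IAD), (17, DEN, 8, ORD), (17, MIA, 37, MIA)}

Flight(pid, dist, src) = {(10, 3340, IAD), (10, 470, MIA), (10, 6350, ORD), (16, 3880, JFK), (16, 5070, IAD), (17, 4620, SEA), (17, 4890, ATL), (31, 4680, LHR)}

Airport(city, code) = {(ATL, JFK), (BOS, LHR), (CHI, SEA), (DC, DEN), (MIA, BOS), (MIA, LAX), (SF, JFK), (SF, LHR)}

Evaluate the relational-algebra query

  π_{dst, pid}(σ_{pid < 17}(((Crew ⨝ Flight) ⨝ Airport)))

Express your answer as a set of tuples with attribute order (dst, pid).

Joining Crew and Flight on pid yields {(10, ATL, 17, NRT, 3340, IAD), (10, ATL, 17, NRT, 470, MIA), (10, ATL, 17, NRT, 6350, ORD), (10, ATL, 27, HND, 3340, IAD), (10, ATL, 27, HND, 470, MIA), (10, ATL, 27, HND, 6350, ORD), (10, LA, 32, CDG, 3340, IAD), (10, LA, 32, CDG, 470, MIA), (10, LA, 32, CDG, 6350, ORD), (10, MIA, 3, MIA, 3340, IAD), (10, MIA, 3, MIA, 470, MIA), (10, MIA, 3, MIA, 6350, ORD), (10, SF, 37, CDG, 3340, IAD), (10, SF, 37, CDG, 470, MIA), (10, SF, 37, CDG, 6350, ORD), (16, ATL, 12, BOS, 3880, JFK), (16, ATL, 12, BOS, 5070, IAD), (16, CHI, 15, HND, 3880, JFK), (16, CHI, 15, HND, 5070, IAD), (16, SF, 10, LHR, 3880, JFK), (16, SF, 10, LHR, 5070, IAD), (17, DC, 37, IAD, 4620, SEA), (17, DC, 37, IAD, 4890, ATL), (17, DEN, 8, ORD, 4620, SEA), (17, DEN, 8, ORD, 4890, ATL), (17, MIA, 37, MIA, 4620, SEA), (17, MIA, 37, MIA, 4890, ATL)}.
Joining (Crew ⨝ Flight) and Airport on city yields {(10, ATL, 17, NRT, 3340, IAD, JFK), (10, ATL, 17, NRT, 470, MIA, JFK), (10, ATL, 17, NRT, 6350, ORD, JFK), (10, ATL, 27, HND, 3340, IAD, JFK), (10, ATL, 27, HND, 470, MIA, JFK), (10, ATL, 27, HND, 6350, ORD, JFK), (10, MIA, 3, MIA, 3340, IAD, BOS), (10, MIA, 3, MIA, 3340, IAD, LAX), (10, MIA, 3, MIA, 470, MIA, BOS), (10, MIA, 3, MIA, 470, MIA, LAX), (10, MIA, 3, MIA, 6350, ORD, BOS), (10, MIA, 3, MIA, 6350, ORD, LAX), (10, SF, 37, CDG, 3340, IAD, JFK), (10, SF, 37, CDG, 3340, IAD, LHR), (10, SF, 37, CDG, 470, MIA, JFK), (10, SF, 37, CDG, 470, MIA, LHR), (10, SF, 37, CDG, 6350, ORD, JFK), (10, SF, 37, CDG, 6350, ORD, LHR), (16, ATL, 12, BOS, 3880, JFK, JFK), (16, ATL, 12, BOS, 5070, IAD, JFK), (16, CHI, 15, HND, 3880, JFK, SEA), (16, CHI, 15, HND, 5070, IAD, SEA), (16, SF, 10, LHR, 3880, JFK, JFK), (16, SF, 10, LHR, 3880, JFK, LHR), (16, SF, 10, LHR, 5070, IAD, JFK), (16, SF, 10, LHR, 5070, IAD, LHR), (17, DC, 37, IAD, 4620, SEA, DEN), (17, DC, 37, IAD, 4890, ATL, DEN), (17, MIA, 37, MIA, 4620, SEA, BOS), (17, MIA, 37, MIA, 4620, SEA, LAX), (17, MIA, 37, MIA, 4890, ATL, BOS), (17, MIA, 37, MIA, 4890, ATL, LAX)}.
Filtering on pid < 17 leaves {(10, ATL, 17, NRT, 3340, IAD, JFK), (10, ATL, 17, NRT, 470, MIA, JFK), (10, ATL, 17, NRT, 6350, ORD, JFK), (10, ATL, 27, HND, 3340, IAD, JFK), (10, ATL, 27, HND, 470, MIA, JFK), (10, ATL, 27, HND, 6350, ORD, JFK), (10, MIA, 3, MIA, 3340, IAD, BOS), (10, MIA, 3, MIA, 3340, IAD, LAX), (10, MIA, 3, MIA, 470, MIA, BOS), (10, MIA, 3, MIA, 470, MIA, LAX), (10, MIA, 3, MIA, 6350, ORD, BOS), (10, MIA, 3, MIA, 6350, ORD, LAX), (10, SF, 37, CDG, 3340, IAD, JFK), (10, SF, 37, CDG, 3340, IAD, LHR), (10, SF, 37, CDG, 470, MIA, JFK), (10, SF, 37, CDG, 470, MIA, LHR), (10, SF, 37, CDG, 6350, ORD, JFK), (10, SF, 37, CDG, 6350, ORD, LHR), (16, ATL, 12, BOS, 3880, JFK, JFK), (16, ATL, 12, BOS, 5070, IAD, JFK), (16, CHI, 15, HND, 3880, JFK, SEA), (16, CHI, 15, HND, 5070, IAD, SEA), (16, SF, 10, LHR, 3880, JFK, JFK), (16, SF, 10, LHR, 3880, JFK, LHR), (16, SF, 10, LHR, 5070, IAD, JFK), (16, SF, 10, LHR, 5070, IAD, LHR)}.
π[dst, pid]: project onto (dst, pid) (19 duplicate(s) eliminated) → {(BOS, 16), (CDG, 10), (HND, 10), (HND, 16), (LHR, 16), (MIA, 10), (NRT, 10)}

{(BOS, 16), (CDG, 10), (HND, 10), (HND, 16), (LHR, 16), (MIA, 10), (NRT, 10)}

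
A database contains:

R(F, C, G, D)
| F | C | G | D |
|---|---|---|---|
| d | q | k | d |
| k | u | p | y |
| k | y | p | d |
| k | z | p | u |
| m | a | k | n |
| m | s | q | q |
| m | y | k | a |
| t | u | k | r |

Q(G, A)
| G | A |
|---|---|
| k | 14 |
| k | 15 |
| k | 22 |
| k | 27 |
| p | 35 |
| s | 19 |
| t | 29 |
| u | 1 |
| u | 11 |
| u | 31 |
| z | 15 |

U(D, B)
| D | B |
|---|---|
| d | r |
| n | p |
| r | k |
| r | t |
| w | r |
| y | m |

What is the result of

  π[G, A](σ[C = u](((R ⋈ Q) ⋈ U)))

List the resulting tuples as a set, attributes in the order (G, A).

{(k, 14), (k, 15), (k, 22), (k, 27), (p, 35)}

R ⋈ Q (natural join on G): {(d, q, k, d, 14), (d, q, k, d, 15), (d, q, k, d, 22), (d, q, k, d, 27), (k, u, p, y, 35), (k, y, p, d, 35), (k, z, p, u, 35), (m, a, k, n, 14), (m, a, k, n, 15), (m, a, k, n, 22), (m, a, k, n, 27), (m, y, k, a, 14), (m, y, k, a, 15), (m, y, k, a, 22), (m, y, k, a, 27), (t, u, k, r, 14), (t, u, k, r, 15), (t, u, k, r, 22), (t, u, k, r, 27)}
(R ⋈ Q) ⋈ U (natural join on D): {(d, q, k, d, 14, r), (d, q, k, d, 15, r), (d, q, k, d, 22, r), (d, q, k, d, 27, r), (k, u, p, y, 35, m), (k, y, p, d, 35, r), (m, a, k, n, 14, p), (m, a, k, n, 15, p), (m, a, k, n, 22, p), (m, a, k, n, 27, p), (t, u, k, r, 14, k), (t, u, k, r, 14, t), (t, u, k, r, 15, k), (t, u, k, r, 15, t), (t, u, k, r, 22, k), (t, u, k, r, 22, t), (t, u, k, r, 27, k), (t, u, k, r, 27, t)}
Selection C = u: {(k, u, p, y, 35, m), (t, u, k, r, 14, k), (t, u, k, r, 14, t), (t, u, k, r, 15, k), (t, u, k, r, 15, t), (t, u, k, r, 22, k), (t, u, k, r, 22, t), (t, u, k, r, 27, k), (t, u, k, r, 27, t)}
Projecting to G, A (4 duplicate(s) eliminated): {(k, 14), (k, 15), (k, 22), (k, 27), (p, 35)}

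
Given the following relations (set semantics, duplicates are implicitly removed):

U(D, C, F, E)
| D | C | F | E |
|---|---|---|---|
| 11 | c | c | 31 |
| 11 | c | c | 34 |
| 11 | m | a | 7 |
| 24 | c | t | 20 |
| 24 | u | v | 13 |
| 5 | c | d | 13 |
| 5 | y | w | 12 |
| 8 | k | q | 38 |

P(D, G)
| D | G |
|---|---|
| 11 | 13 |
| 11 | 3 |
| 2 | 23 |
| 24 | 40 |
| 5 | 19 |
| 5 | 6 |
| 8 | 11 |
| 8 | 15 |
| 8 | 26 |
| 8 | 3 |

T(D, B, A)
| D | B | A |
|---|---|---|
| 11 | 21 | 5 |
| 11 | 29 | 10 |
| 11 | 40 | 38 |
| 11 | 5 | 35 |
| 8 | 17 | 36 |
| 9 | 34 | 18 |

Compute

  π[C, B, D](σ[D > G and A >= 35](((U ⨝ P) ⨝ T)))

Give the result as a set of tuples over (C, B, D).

U ⋈ P (natural join on D): {(11, c, c, 31, 13), (11, c, c, 31, 3), (11, c, c, 34, 13), (11, c, c, 34, 3), (11, m, a, 7, 13), (11, m, a, 7, 3), (24, c, t, 20, 40), (24, u, v, 13, 40), (5, c, d, 13, 19), (5, c, d, 13, 6), (5, y, w, 12, 19), (5, y, w, 12, 6), (8, k, q, 38, 11), (8, k, q, 38, 15), (8, k, q, 38, 26), (8, k, q, 38, 3)}
(U ⨝ P) ⋈ T (natural join on D): {(11, c, c, 31, 13, 21, 5), (11, c, c, 31, 13, 29, 10), (11, c, c, 31, 13, 40, 38), (11, c, c, 31, 13, 5, 35), (11, c, c, 31, 3, 21, 5), (11, c, c, 31, 3, 29, 10), (11, c, c, 31, 3, 40, 38), (11, c, c, 31, 3, 5, 35), (11, c, c, 34, 13, 21, 5), (11, c, c, 34, 13, 29, 10), (11, c, c, 34, 13, 40, 38), (11, c, c, 34, 13, 5, 35), (11, c, c, 34, 3, 21, 5), (11, c, c, 34, 3, 29, 10), (11, c, c, 34, 3, 40, 38), (11, c, c, 34, 3, 5, 35), (11, m, a, 7, 13, 21, 5), (11, m, a, 7, 13, 29, 10), (11, m, a, 7, 13, 40, 38), (11, m, a, 7, 13, 5, 35), (11, m, a, 7, 3, 21, 5), (11, m, a, 7, 3, 29, 10), (11, m, a, 7, 3, 40, 38), (11, m, a, 7, 3, 5, 35), (8, k, q, 38, 11, 17, 36), (8, k, q, 38, 15, 17, 36), (8, k, q, 38, 26, 17, 36), (8, k, q, 38, 3, 17, 36)}
Selection D > G and A >= 35: {(11, c, c, 31, 3, 40, 38), (11, c, c, 31, 3, 5, 35), (11, c, c, 34, 3, 40, 38), (11, c, c, 34, 3, 5, 35), (11, m, a, 7, 3, 40, 38), (11, m, a, 7, 3, 5, 35), (8, k, q, 38, 3, 17, 36)}
Projecting to C, B, D (2 duplicate(s) eliminated): {(c, 40, 11), (c, 5, 11), (k, 17, 8), (m, 40, 11), (m, 5, 11)}

{(c, 40, 11), (c, 5, 11), (k, 17, 8), (m, 40, 11), (m, 5, 11)}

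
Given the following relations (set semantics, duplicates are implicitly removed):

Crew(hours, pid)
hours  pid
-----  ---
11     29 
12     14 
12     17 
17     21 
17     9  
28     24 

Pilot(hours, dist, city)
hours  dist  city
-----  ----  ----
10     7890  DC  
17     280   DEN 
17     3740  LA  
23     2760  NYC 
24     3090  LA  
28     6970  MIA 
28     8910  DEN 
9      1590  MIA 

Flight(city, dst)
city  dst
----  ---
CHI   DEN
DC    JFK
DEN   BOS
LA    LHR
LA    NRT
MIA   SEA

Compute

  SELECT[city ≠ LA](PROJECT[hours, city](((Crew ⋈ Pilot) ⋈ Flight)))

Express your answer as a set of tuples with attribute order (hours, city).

{(17, DEN), (28, DEN), (28, MIA)}

Natural join on hours: {(17, 21, 280, DEN), (17, 21, 3740, LA), (17, 9, 280, DEN), (17, 9, 3740, LA), (28, 24, 6970, MIA), (28, 24, 8910, DEN)}
Natural join on city: {(17, 21, 280, DEN, BOS), (17, 21, 3740, LA, LHR), (17, 21, 3740, LA, NRT), (17, 9, 280, DEN, BOS), (17, 9, 3740, LA, LHR), (17, 9, 3740, LA, NRT), (28, 24, 6970, MIA, SEA), (28, 24, 8910, DEN, BOS)}
π[hours, city]: project onto (hours, city) (4 duplicate(s) eliminated) → {(17, DEN), (17, LA), (28, DEN), (28, MIA)}
Selection city ≠ LA: {(17, DEN), (28, DEN), (28, MIA)}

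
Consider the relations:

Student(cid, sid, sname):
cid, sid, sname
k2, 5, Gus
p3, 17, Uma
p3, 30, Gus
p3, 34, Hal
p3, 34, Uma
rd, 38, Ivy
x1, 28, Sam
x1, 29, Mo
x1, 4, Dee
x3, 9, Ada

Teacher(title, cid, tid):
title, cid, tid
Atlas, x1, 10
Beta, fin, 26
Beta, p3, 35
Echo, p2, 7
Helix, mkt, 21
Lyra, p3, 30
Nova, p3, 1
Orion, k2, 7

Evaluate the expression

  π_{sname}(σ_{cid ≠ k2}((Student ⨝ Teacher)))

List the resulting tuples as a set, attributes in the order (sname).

{Dee, Gus, Hal, Mo, Sam, Uma}

Natural join on cid: {(k2, 5, Gus, Orion, 7), (p3, 17, Uma, Beta, 35), (p3, 17, Uma, Lyra, 30), (p3, 17, Uma, Nova, 1), (p3, 30, Gus, Beta, 35), (p3, 30, Gus, Lyra, 30), (p3, 30, Gus, Nova, 1), (p3, 34, Hal, Beta, 35), (p3, 34, Hal, Lyra, 30), (p3, 34, Hal, Nova, 1), (p3, 34, Uma, Beta, 35), (p3, 34, Uma, Lyra, 30), (p3, 34, Uma, Nova, 1), (x1, 28, Sam, Atlas, 10), (x1, 29, Mo, Atlas, 10), (x1, 4, Dee, Atlas, 10)}
Apply σ_{cid ≠ k2}; surviving tuples: {(p3, 17, Uma, Beta, 35), (p3, 17, Uma, Lyra, 30), (p3, 17, Uma, Nova, 1), (p3, 30, Gus, Beta, 35), (p3, 30, Gus, Lyra, 30), (p3, 30, Gus, Nova, 1), (p3, 34, Hal, Beta, 35), (p3, 34, Hal, Lyra, 30), (p3, 34, Hal, Nova, 1), (p3, 34, Uma, Beta, 35), (p3, 34, Uma, Lyra, 30), (p3, 34, Uma, Nova, 1), (x1, 28, Sam, Atlas, 10), (x1, 29, Mo, Atlas, 10), (x1, 4, Dee, Atlas, 10)}
π[sname]: project onto (sname) (9 duplicate(s) eliminated) → {Dee, Gus, Hal, Mo, Sam, Uma}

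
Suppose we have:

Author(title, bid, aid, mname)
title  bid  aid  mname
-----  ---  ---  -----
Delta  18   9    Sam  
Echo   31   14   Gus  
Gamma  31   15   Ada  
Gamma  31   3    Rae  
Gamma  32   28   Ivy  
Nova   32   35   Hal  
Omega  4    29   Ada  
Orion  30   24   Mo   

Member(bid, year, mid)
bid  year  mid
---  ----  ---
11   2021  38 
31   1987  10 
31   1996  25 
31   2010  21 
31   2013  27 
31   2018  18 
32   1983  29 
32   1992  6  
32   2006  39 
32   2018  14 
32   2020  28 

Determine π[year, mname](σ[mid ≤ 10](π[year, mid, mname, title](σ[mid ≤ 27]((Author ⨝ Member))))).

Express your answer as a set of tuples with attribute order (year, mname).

Author ⋈ Member (natural join on bid): {(Echo, 31, 14, Gus, 1987, 10), (Echo, 31, 14, Gus, 1996, 25), (Echo, 31, 14, Gus, 2010, 21), (Echo, 31, 14, Gus, 2013, 27), (Echo, 31, 14, Gus, 2018, 18), (Gamma, 31, 15, Ada, 1987, 10), (Gamma, 31, 15, Ada, 1996, 25), (Gamma, 31, 15, Ada, 2010, 21), (Gamma, 31, 15, Ada, 2013, 27), (Gamma, 31, 15, Ada, 2018, 18), (Gamma, 31, 3, Rae, 1987, 10), (Gamma, 31, 3, Rae, 1996, 25), (Gamma, 31, 3, Rae, 2010, 21), (Gamma, 31, 3, Rae, 2013, 27), (Gamma, 31, 3, Rae, 2018, 18), (Gamma, 32, 28, Ivy, 1983, 29), (Gamma, 32, 28, Ivy, 1992, 6), (Gamma, 32, 28, Ivy, 2006, 39), (Gamma, 32, 28, Ivy, 2018, 14), (Gamma, 32, 28, Ivy, 2020, 28), (Nova, 32, 35, Hal, 1983, 29), (Nova, 32, 35, Hal, 1992, 6), (Nova, 32, 35, Hal, 2006, 39), (Nova, 32, 35, Hal, 2018, 14), (Nova, 32, 35, Hal, 2020, 28)}
Selection mid ≤ 27: {(Echo, 31, 14, Gus, 1987, 10), (Echo, 31, 14, Gus, 1996, 25), (Echo, 31, 14, Gus, 2010, 21), (Echo, 31, 14, Gus, 2013, 27), (Echo, 31, 14, Gus, 2018, 18), (Gamma, 31, 15, Ada, 1987, 10), (Gamma, 31, 15, Ada, 1996, 25), (Gamma, 31, 15, Ada, 2010, 21), (Gamma, 31, 15, Ada, 2013, 27), (Gamma, 31, 15, Ada, 2018, 18), (Gamma, 31, 3, Rae, 1987, 10), (Gamma, 31, 3, Rae, 1996, 25), (Gamma, 31, 3, Rae, 2010, 21), (Gamma, 31, 3, Rae, 2013, 27), (Gamma, 31, 3, Rae, 2018, 18), (Gamma, 32, 28, Ivy, 1992, 6), (Gamma, 32, 28, Ivy, 2018, 14), (Nova, 32, 35, Hal, 1992, 6), (Nova, 32, 35, Hal, 2018, 14)}
Projecting to year, mid, mname, title: {(1987, 10, Ada, Gamma), (1987, 10, Gus, Echo), (1987, 10, Rae, Gamma), (1992, 6, Hal, Nova), (1992, 6, Ivy, Gamma), (1996, 25, Ada, Gamma), (1996, 25, Gus, Echo), (1996, 25, Rae, Gamma), (2010, 21, Ada, Gamma), (2010, 21, Gus, Echo), (2010, 21, Rae, Gamma), (2013, 27, Ada, Gamma), (2013, 27, Gus, Echo), (2013, 27, Rae, Gamma), (2018, 14, Hal, Nova), (2018, 14, Ivy, Gamma), (2018, 18, Ada, Gamma), (2018, 18, Gus, Echo), (2018, 18, Rae, Gamma)}
Selection mid ≤ 10: {(1987, 10, Ada, Gamma), (1987, 10, Gus, Echo), (1987, 10, Rae, Gamma), (1992, 6, Hal, Nova), (1992, 6, Ivy, Gamma)}
Projecting to year, mname: {(1987, Ada), (1987, Gus), (1987, Rae), (1992, Hal), (1992, Ivy)}

{(1987, Ada), (1987, Gus), (1987, Rae), (1992, Hal), (1992, Ivy)}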